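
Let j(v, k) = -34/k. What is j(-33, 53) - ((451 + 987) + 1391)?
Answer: -149971/53 ≈ -2829.6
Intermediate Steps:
j(-33, 53) - ((451 + 987) + 1391) = -34/53 - ((451 + 987) + 1391) = -34*1/53 - (1438 + 1391) = -34/53 - 1*2829 = -34/53 - 2829 = -149971/53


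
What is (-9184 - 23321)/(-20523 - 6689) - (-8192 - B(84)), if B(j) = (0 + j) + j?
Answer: 227524825/27212 ≈ 8361.2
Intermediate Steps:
B(j) = 2*j (B(j) = j + j = 2*j)
(-9184 - 23321)/(-20523 - 6689) - (-8192 - B(84)) = (-9184 - 23321)/(-20523 - 6689) - (-8192 - 2*84) = -32505/(-27212) - (-8192 - 1*168) = -32505*(-1/27212) - (-8192 - 168) = 32505/27212 - 1*(-8360) = 32505/27212 + 8360 = 227524825/27212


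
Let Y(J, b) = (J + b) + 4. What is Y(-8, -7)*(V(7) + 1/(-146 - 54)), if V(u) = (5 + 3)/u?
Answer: -17523/1400 ≈ -12.516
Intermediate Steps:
V(u) = 8/u
Y(J, b) = 4 + J + b
Y(-8, -7)*(V(7) + 1/(-146 - 54)) = (4 - 8 - 7)*(8/7 + 1/(-146 - 54)) = -11*(8*(1/7) + 1/(-200)) = -11*(8/7 - 1/200) = -11*1593/1400 = -17523/1400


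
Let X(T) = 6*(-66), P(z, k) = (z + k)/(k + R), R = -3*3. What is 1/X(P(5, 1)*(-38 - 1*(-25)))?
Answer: -1/396 ≈ -0.0025253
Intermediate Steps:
R = -9
P(z, k) = (k + z)/(-9 + k) (P(z, k) = (z + k)/(k - 9) = (k + z)/(-9 + k))
X(T) = -396
1/X(P(5, 1)*(-38 - 1*(-25))) = 1/(-396) = -1/396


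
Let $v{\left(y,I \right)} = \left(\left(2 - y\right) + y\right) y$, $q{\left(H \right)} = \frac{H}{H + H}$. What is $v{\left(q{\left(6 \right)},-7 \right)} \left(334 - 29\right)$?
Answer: $305$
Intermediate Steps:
$q{\left(H \right)} = \frac{1}{2}$ ($q{\left(H \right)} = \frac{H}{2 H} = H \frac{1}{2 H} = \frac{1}{2}$)
$v{\left(y,I \right)} = 2 y$
$v{\left(q{\left(6 \right)},-7 \right)} \left(334 - 29\right) = 2 \cdot \frac{1}{2} \left(334 - 29\right) = 1 \cdot 305 = 305$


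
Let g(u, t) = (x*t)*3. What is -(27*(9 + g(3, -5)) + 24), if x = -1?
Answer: -672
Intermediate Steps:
g(u, t) = -3*t (g(u, t) = -t*3 = -3*t)
-(27*(9 + g(3, -5)) + 24) = -(27*(9 - 3*(-5)) + 24) = -(27*(9 + 15) + 24) = -(27*24 + 24) = -(648 + 24) = -1*672 = -672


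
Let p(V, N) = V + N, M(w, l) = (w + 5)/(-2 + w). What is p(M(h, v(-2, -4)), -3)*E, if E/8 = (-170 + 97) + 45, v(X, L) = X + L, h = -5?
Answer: 672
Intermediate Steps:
v(X, L) = L + X
M(w, l) = (5 + w)/(-2 + w)
p(V, N) = N + V
E = -224 (E = 8*((-170 + 97) + 45) = 8*(-73 + 45) = 8*(-28) = -224)
p(M(h, v(-2, -4)), -3)*E = (-3 + (5 - 5)/(-2 - 5))*(-224) = (-3 + 0/(-7))*(-224) = (-3 - ⅐*0)*(-224) = (-3 + 0)*(-224) = -3*(-224) = 672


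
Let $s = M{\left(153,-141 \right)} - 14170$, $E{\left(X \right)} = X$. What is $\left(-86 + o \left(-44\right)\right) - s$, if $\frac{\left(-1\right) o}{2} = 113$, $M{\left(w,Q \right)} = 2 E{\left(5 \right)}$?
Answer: $24018$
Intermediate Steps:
$M{\left(w,Q \right)} = 10$ ($M{\left(w,Q \right)} = 2 \cdot 5 = 10$)
$o = -226$ ($o = \left(-2\right) 113 = -226$)
$s = -14160$ ($s = 10 - 14170 = -14160$)
$\left(-86 + o \left(-44\right)\right) - s = \left(-86 - -9944\right) - -14160 = \left(-86 + 9944\right) + 14160 = 9858 + 14160 = 24018$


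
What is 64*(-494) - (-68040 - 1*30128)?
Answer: 66552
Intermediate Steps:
64*(-494) - (-68040 - 1*30128) = -31616 - (-68040 - 30128) = -31616 - 1*(-98168) = -31616 + 98168 = 66552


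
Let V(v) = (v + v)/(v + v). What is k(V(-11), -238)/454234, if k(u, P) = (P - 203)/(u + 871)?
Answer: -441/396092048 ≈ -1.1134e-6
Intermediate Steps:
V(v) = 1 (V(v) = (2*v)/((2*v)) = (2*v)*(1/(2*v)) = 1)
k(u, P) = (-203 + P)/(871 + u)
k(V(-11), -238)/454234 = ((-203 - 238)/(871 + 1))/454234 = (-441/872)*(1/454234) = ((1/872)*(-441))*(1/454234) = -441/872*1/454234 = -441/396092048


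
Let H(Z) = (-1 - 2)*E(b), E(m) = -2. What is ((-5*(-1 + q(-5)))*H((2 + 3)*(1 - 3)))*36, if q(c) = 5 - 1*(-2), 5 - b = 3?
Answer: -6480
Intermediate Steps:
b = 2 (b = 5 - 1*3 = 5 - 3 = 2)
q(c) = 7 (q(c) = 5 + 2 = 7)
H(Z) = 6 (H(Z) = (-1 - 2)*(-2) = -3*(-2) = 6)
((-5*(-1 + q(-5)))*H((2 + 3)*(1 - 3)))*36 = (-5*(-1 + 7)*6)*36 = (-5*6*6)*36 = -30*6*36 = -180*36 = -6480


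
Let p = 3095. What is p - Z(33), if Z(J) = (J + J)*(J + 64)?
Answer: -3307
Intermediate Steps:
Z(J) = 2*J*(64 + J) (Z(J) = (2*J)*(64 + J) = 2*J*(64 + J))
p - Z(33) = 3095 - 2*33*(64 + 33) = 3095 - 2*33*97 = 3095 - 1*6402 = 3095 - 6402 = -3307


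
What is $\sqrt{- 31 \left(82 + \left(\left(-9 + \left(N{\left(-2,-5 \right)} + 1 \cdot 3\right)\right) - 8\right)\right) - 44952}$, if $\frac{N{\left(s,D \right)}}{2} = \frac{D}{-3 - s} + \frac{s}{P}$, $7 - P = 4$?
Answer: $\frac{i \sqrt{425958}}{3} \approx 217.55 i$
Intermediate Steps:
$P = 3$ ($P = 7 - 4 = 3$)
$N{\left(s,D \right)} = \frac{2 s}{3} + \frac{2 D}{-3 - s}$ ($N{\left(s,D \right)} = 2 \left(\frac{D}{-3 - s} + \frac{s}{3}\right) = 2 \left(\frac{s}{3} + \frac{D}{-3 - s}\right) = \frac{2 s}{3} + \frac{2 D}{-3 - s}$)
$\sqrt{- 31 \left(82 + \left(\left(-9 + \left(N{\left(-2,-5 \right)} + 1 \cdot 3\right)\right) - 8\right)\right) - 44952} = \sqrt{- 31 \left(82 - \left(14 - \frac{2 \left(\left(-2\right)^{2} - -15 + 3 \left(-2\right)\right)}{3 \left(3 - 2\right)}\right)\right) - 44952} = \sqrt{- 31 \left(82 - \left(14 - \frac{2 \left(4 + 15 - 6\right)}{3 \cdot 1}\right)\right) - 44952} = \sqrt{- 31 \left(82 - \frac{16}{3}\right) - 44952} = \sqrt{\left(-31\right) \frac{230}{3} - 44952} = \sqrt{- \frac{7130}{3} - 44952} = \sqrt{- \frac{141986}{3}} = \frac{i \sqrt{425958}}{3}$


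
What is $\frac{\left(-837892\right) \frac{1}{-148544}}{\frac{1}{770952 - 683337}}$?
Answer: $\frac{1668452445}{3376} \approx 4.9421 \cdot 10^{5}$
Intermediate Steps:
$\frac{\left(-837892\right) \frac{1}{-148544}}{\frac{1}{770952 - 683337}} = \frac{\left(-837892\right) \left(- \frac{1}{148544}\right)}{\frac{1}{87615}} = \frac{19043 \frac{1}{\frac{1}{87615}}}{3376} = \frac{19043}{3376} \cdot 87615 = \frac{1668452445}{3376}$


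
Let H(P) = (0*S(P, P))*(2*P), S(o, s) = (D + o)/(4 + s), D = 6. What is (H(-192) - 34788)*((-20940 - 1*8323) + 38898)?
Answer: -335182380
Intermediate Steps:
S(o, s) = (6 + o)/(4 + s)
H(P) = 0 (H(P) = (0*((6 + P)/(4 + P)))*(2*P) = 0*(2*P) = 0)
(H(-192) - 34788)*((-20940 - 1*8323) + 38898) = (0 - 34788)*((-20940 - 1*8323) + 38898) = -34788*((-20940 - 8323) + 38898) = -34788*(-29263 + 38898) = -34788*9635 = -335182380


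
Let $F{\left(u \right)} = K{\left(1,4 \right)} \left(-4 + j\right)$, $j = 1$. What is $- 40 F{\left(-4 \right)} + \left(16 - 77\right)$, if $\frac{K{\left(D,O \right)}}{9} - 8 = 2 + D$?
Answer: $11819$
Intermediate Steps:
$K{\left(D,O \right)} = 90 + 9 D$ ($K{\left(D,O \right)} = 72 + 9 \left(2 + D\right) = 72 + \left(18 + 9 D\right) = 90 + 9 D$)
$F{\left(u \right)} = -297$ ($F{\left(u \right)} = \left(90 + 9 \cdot 1\right) \left(-4 + 1\right) = \left(90 + 9\right) \left(-3\right) = 99 \left(-3\right) = -297$)
$- 40 F{\left(-4 \right)} + \left(16 - 77\right) = \left(-40\right) \left(-297\right) + \left(16 - 77\right) = 11880 - 61 = 11819$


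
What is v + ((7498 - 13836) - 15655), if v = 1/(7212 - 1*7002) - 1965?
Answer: -5031179/210 ≈ -23958.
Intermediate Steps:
v = -412649/210 (v = 1/(7212 - 7002) - 1965 = 1/210 - 1965 = -412649/210 ≈ -1965.0)
v + ((7498 - 13836) - 15655) = -412649/210 + ((7498 - 13836) - 15655) = -412649/210 + (-6338 - 15655) = -412649/210 - 21993 = -5031179/210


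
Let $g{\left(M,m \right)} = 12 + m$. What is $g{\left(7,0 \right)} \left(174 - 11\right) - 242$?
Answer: $1714$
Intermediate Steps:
$g{\left(7,0 \right)} \left(174 - 11\right) - 242 = \left(12 + 0\right) \left(174 - 11\right) - 242 = 12 \cdot 163 - 242 = 1956 - 242 = 1714$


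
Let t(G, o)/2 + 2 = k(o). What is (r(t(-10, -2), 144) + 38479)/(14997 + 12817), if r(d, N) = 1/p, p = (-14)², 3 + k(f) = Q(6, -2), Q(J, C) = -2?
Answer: 7541885/5451544 ≈ 1.3834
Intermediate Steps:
k(f) = -5 (k(f) = -3 - 2 = -5)
t(G, o) = -14 (t(G, o) = -4 + 2*(-5) = -4 - 10 = -14)
p = 196
r(d, N) = 1/196
(r(t(-10, -2), 144) + 38479)/(14997 + 12817) = (1/196 + 38479)/(14997 + 12817) = (7541885/196)/27814 = (7541885/196)*(1/27814) = 7541885/5451544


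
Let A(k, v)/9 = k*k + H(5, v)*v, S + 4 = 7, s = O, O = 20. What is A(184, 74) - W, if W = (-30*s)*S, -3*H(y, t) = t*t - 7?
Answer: -907614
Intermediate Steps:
s = 20
S = 3 (S = -4 + 7 = 3)
H(y, t) = 7/3 - t²/3 (H(y, t) = -(t*t - 7)/3 = -(t² - 7)/3 = -(-7 + t²)/3 = 7/3 - t²/3)
W = -1800 (W = -30*20*3 = -600*3 = -1800)
A(k, v) = 9*k² + 9*v*(7/3 - v²/3) (A(k, v) = 9*(k*k + (7/3 - v²/3)*v) = 9*(k² + v*(7/3 - v²/3)) = 9*k² + 9*v*(7/3 - v²/3))
A(184, 74) - W = (9*184² - 3*74*(-7 + 74²)) - 1*(-1800) = (9*33856 - 3*74*(-7 + 5476)) + 1800 = (304704 - 3*74*5469) + 1800 = (304704 - 1214118) + 1800 = -909414 + 1800 = -907614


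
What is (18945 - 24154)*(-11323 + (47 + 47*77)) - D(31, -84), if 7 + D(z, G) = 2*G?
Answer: 39885488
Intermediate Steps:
D(z, G) = -7 + 2*G
(18945 - 24154)*(-11323 + (47 + 47*77)) - D(31, -84) = (18945 - 24154)*(-11323 + (47 + 47*77)) - (-7 + 2*(-84)) = -5209*(-11323 + (47 + 3619)) - (-7 - 168) = -5209*(-11323 + 3666) - 1*(-175) = -5209*(-7657) + 175 = 39885313 + 175 = 39885488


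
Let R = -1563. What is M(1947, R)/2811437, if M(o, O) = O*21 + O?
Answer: -34386/2811437 ≈ -0.012231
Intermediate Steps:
M(o, O) = 22*O (M(o, O) = 21*O + O = 22*O)
M(1947, R)/2811437 = (22*(-1563))/2811437 = -34386*1/2811437 = -34386/2811437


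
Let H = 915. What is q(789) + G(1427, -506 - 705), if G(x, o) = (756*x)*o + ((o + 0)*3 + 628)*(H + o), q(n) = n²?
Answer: -1304929331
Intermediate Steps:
G(x, o) = (628 + 3*o)*(915 + o) + 756*o*x (G(x, o) = (756*x)*o + ((o + 0)*3 + 628)*(915 + o) = 756*o*x + (o*3 + 628)*(915 + o) = 756*o*x + (3*o + 628)*(915 + o) = 756*o*x + (628 + 3*o)*(915 + o) = (628 + 3*o)*(915 + o) + 756*o*x)
q(789) + G(1427, -506 - 705) = 789² + (574620 + 3*(-506 - 705)² + 3373*(-506 - 705) + 756*(-506 - 705)*1427) = 622521 + (574620 + 3*(-1211)² + 3373*(-1211) + 756*(-1211)*1427) = 622521 + (574620 + 3*1466521 - 4084703 - 1306441332) = 622521 + (574620 + 4399563 - 4084703 - 1306441332) = 622521 - 1305551852 = -1304929331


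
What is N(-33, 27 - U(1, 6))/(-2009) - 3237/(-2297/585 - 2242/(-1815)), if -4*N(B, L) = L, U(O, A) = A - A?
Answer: 1841302221093/1530849964 ≈ 1202.8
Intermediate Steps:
U(O, A) = 0
N(B, L) = -L/4
N(-33, 27 - U(1, 6))/(-2009) - 3237/(-2297/585 - 2242/(-1815)) = -(27 - 1*0)/4/(-2009) - 3237/(-2297/585 - 2242/(-1815)) = -(27 + 0)/4*(-1/2009) - 3237/(-2297*1/585 - 2242*(-1/1815)) = -1/4*27*(-1/2009) - 3237/(-2297/585 + 2242/1815) = -27/4*(-1/2009) - 3237/(-190499/70785) = 27/8036 - 3237*(-70785/190499) = 27/8036 + 229131045/190499 = 1841302221093/1530849964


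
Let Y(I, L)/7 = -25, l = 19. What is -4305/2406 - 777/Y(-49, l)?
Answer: 53147/20050 ≈ 2.6507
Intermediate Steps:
Y(I, L) = -175 (Y(I, L) = 7*(-25) = -175)
-4305/2406 - 777/Y(-49, l) = -4305/2406 - 777/(-175) = -4305*1/2406 - 777*(-1/175) = -1435/802 + 111/25 = 53147/20050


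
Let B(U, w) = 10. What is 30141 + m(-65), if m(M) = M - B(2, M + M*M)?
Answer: 30066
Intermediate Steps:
m(M) = -10 + M (m(M) = M - 1*10 = M - 10 = -10 + M)
30141 + m(-65) = 30141 + (-10 - 65) = 30141 - 75 = 30066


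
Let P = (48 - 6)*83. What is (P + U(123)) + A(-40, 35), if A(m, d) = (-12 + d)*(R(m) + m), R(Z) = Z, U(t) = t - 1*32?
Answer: 1737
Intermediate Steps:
U(t) = -32 + t (U(t) = t - 32 = -32 + t)
A(m, d) = 2*m*(-12 + d) (A(m, d) = (-12 + d)*(m + m) = (-12 + d)*(2*m) = 2*m*(-12 + d))
P = 3486 (P = 42*83 = 3486)
(P + U(123)) + A(-40, 35) = (3486 + (-32 + 123)) + 2*(-40)*(-12 + 35) = (3486 + 91) + 2*(-40)*23 = 3577 - 1840 = 1737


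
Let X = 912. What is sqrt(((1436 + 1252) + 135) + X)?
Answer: 3*sqrt(415) ≈ 61.115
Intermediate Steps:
sqrt(((1436 + 1252) + 135) + X) = sqrt(((1436 + 1252) + 135) + 912) = sqrt((2688 + 135) + 912) = sqrt(2823 + 912) = sqrt(3735) = 3*sqrt(415)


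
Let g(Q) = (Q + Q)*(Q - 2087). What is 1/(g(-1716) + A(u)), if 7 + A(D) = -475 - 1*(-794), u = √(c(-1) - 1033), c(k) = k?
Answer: 1/13052208 ≈ 7.6615e-8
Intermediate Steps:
u = I*√1034 (u = √(-1 - 1033) = √(-1034) = I*√1034 ≈ 32.156*I)
A(D) = 312 (A(D) = -7 + (-475 - 1*(-794)) = -7 + (-475 + 794) = -7 + 319 = 312)
g(Q) = 2*Q*(-2087 + Q) (g(Q) = (2*Q)*(-2087 + Q) = 2*Q*(-2087 + Q))
1/(g(-1716) + A(u)) = 1/(2*(-1716)*(-2087 - 1716) + 312) = 1/(2*(-1716)*(-3803) + 312) = 1/(13051896 + 312) = 1/13052208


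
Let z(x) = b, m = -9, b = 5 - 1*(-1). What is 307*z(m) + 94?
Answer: 1936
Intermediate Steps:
b = 6 (b = 5 + 1 = 6)
z(x) = 6
307*z(m) + 94 = 307*6 + 94 = 1842 + 94 = 1936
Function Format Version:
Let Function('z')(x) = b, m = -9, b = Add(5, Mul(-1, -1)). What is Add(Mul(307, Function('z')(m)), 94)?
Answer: 1936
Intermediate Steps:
b = 6 (b = Add(5, 1) = 6)
Function('z')(x) = 6
Add(Mul(307, Function('z')(m)), 94) = Add(Mul(307, 6), 94) = Add(1842, 94) = 1936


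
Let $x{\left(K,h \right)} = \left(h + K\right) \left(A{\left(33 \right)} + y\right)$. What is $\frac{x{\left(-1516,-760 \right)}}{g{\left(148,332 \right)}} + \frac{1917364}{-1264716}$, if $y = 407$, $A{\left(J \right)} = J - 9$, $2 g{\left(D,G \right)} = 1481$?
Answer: $- \frac{621025278269}{468261099} \approx -1326.2$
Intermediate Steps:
$g{\left(D,G \right)} = \frac{1481}{2}$ ($g{\left(D,G \right)} = \frac{1}{2} \cdot 1481 = \frac{1481}{2}$)
$A{\left(J \right)} = -9 + J$ ($A{\left(J \right)} = J - 9 = -9 + J$)
$x{\left(K,h \right)} = 431 K + 431 h$ ($x{\left(K,h \right)} = \left(h + K\right) \left(\left(-9 + 33\right) + 407\right) = \left(K + h\right) \left(24 + 407\right) = \left(K + h\right) 431 = 431 K + 431 h$)
$\frac{x{\left(-1516,-760 \right)}}{g{\left(148,332 \right)}} + \frac{1917364}{-1264716} = \frac{431 \left(-1516\right) + 431 \left(-760\right)}{\frac{1481}{2}} + \frac{1917364}{-1264716} = \left(-653396 - 327560\right) \frac{2}{1481} + 1917364 \left(- \frac{1}{1264716}\right) = \left(-980956\right) \frac{2}{1481} - \frac{479341}{316179} = - \frac{1961912}{1481} - \frac{479341}{316179} = - \frac{621025278269}{468261099}$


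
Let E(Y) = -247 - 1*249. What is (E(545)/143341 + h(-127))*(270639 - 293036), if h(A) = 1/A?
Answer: 4621240201/18204307 ≈ 253.85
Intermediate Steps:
E(Y) = -496 (E(Y) = -247 - 249 = -496)
(E(545)/143341 + h(-127))*(270639 - 293036) = (-496/143341 + 1/(-127))*(270639 - 293036) = (-496*1/143341 - 1/127)*(-22397) = (-496/143341 - 1/127)*(-22397) = -206333/18204307*(-22397) = 4621240201/18204307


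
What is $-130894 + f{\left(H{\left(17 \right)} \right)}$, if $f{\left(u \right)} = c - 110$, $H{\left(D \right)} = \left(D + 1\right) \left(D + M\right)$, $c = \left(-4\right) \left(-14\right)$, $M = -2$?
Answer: $-130948$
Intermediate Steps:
$c = 56$
$H{\left(D \right)} = \left(1 + D\right) \left(-2 + D\right)$ ($H{\left(D \right)} = \left(D + 1\right) \left(D - 2\right) = \left(1 + D\right) \left(-2 + D\right)$)
$f{\left(u \right)} = -54$ ($f{\left(u \right)} = 56 - 110 = -54$)
$-130894 + f{\left(H{\left(17 \right)} \right)} = -130894 - 54 = -130948$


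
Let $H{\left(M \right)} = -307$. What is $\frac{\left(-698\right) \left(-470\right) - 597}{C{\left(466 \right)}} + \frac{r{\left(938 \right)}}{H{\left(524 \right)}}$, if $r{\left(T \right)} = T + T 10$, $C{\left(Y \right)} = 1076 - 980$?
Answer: $\frac{99540613}{29472} \approx 3377.5$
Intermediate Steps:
$C{\left(Y \right)} = 96$ ($C{\left(Y \right)} = 1076 - 980 = 96$)
$r{\left(T \right)} = 11 T$ ($r{\left(T \right)} = T + 10 T = 11 T$)
$\frac{\left(-698\right) \left(-470\right) - 597}{C{\left(466 \right)}} + \frac{r{\left(938 \right)}}{H{\left(524 \right)}} = \frac{\left(-698\right) \left(-470\right) - 597}{96} + \frac{11 \cdot 938}{-307} = \left(328060 - 597\right) \frac{1}{96} + 10318 \left(- \frac{1}{307}\right) = 327463 \cdot \frac{1}{96} - \frac{10318}{307} = \frac{327463}{96} - \frac{10318}{307} = \frac{99540613}{29472}$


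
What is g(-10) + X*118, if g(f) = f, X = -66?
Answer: -7798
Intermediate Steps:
g(-10) + X*118 = -10 - 66*118 = -10 - 7788 = -7798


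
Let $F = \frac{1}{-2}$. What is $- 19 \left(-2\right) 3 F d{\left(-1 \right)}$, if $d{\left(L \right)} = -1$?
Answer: $57$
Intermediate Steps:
$F = - \frac{1}{2} \approx -0.5$
$- 19 \left(-2\right) 3 F d{\left(-1 \right)} = - 19 \left(-2\right) 3 \left(- \frac{1}{2}\right) \left(-1\right) = - 19 \left(\left(-6\right) \left(- \frac{1}{2}\right)\right) \left(-1\right) = \left(-19\right) 3 \left(-1\right) = \left(-57\right) \left(-1\right) = 57$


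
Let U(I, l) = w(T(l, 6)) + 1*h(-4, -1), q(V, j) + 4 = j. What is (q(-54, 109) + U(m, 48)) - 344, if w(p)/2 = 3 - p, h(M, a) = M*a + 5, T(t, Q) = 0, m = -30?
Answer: -224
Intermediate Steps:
h(M, a) = 5 + M*a
w(p) = 6 - 2*p (w(p) = 2*(3 - p) = 6 - 2*p)
q(V, j) = -4 + j
U(I, l) = 15 (U(I, l) = (6 - 2*0) + 1*(5 - 4*(-1)) = (6 + 0) + 1*(5 + 4) = 6 + 1*9 = 6 + 9 = 15)
(q(-54, 109) + U(m, 48)) - 344 = ((-4 + 109) + 15) - 344 = (105 + 15) - 344 = 120 - 344 = -224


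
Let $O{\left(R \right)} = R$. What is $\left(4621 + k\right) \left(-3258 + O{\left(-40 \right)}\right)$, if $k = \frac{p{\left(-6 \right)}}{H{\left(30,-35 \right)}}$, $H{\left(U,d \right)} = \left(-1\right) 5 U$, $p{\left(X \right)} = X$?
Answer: $- \frac{381004748}{25} \approx -1.524 \cdot 10^{7}$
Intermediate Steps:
$H{\left(U,d \right)} = - 5 U$
$k = \frac{1}{25}$ ($k = - \frac{6}{\left(-5\right) 30} = - \frac{6}{-150} = \left(-6\right) \left(- \frac{1}{150}\right) = \frac{1}{25} \approx 0.04$)
$\left(4621 + k\right) \left(-3258 + O{\left(-40 \right)}\right) = \left(4621 + \frac{1}{25}\right) \left(-3258 - 40\right) = \frac{115526}{25} \left(-3298\right) = - \frac{381004748}{25}$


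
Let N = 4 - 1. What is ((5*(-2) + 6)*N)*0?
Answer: 0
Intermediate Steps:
N = 3
((5*(-2) + 6)*N)*0 = ((5*(-2) + 6)*3)*0 = ((-10 + 6)*3)*0 = -4*3*0 = -12*0 = 0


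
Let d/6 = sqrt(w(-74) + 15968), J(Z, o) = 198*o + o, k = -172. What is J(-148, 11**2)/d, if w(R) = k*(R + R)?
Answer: 24079*sqrt(2589)/62136 ≈ 19.718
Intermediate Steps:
J(Z, o) = 199*o
w(R) = -344*R (w(R) = -172*(R + R) = -344*R)
d = 24*sqrt(2589) (d = 6*sqrt(-344*(-74) + 15968) = 6*sqrt(25456 + 15968) = 6*sqrt(41424) = 6*(4*sqrt(2589)) = 24*sqrt(2589) ≈ 1221.2)
J(-148, 11**2)/d = (199*11**2)/((24*sqrt(2589))) = (199*121)*(sqrt(2589)/62136) = 24079*(sqrt(2589)/62136) = 24079*sqrt(2589)/62136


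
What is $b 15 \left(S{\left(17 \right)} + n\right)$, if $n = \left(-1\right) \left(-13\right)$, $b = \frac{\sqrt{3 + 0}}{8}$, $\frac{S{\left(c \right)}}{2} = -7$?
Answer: $- \frac{15 \sqrt{3}}{8} \approx -3.2476$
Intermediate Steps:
$S{\left(c \right)} = -14$ ($S{\left(c \right)} = 2 \left(-7\right) = -14$)
$b = \frac{\sqrt{3}}{8}$ ($b = \sqrt{3} \cdot \frac{1}{8} = \frac{\sqrt{3}}{8} \approx 0.21651$)
$n = 13$
$b 15 \left(S{\left(17 \right)} + n\right) = \frac{\sqrt{3}}{8} \cdot 15 \left(-14 + 13\right) = \frac{15 \sqrt{3}}{8} \left(-1\right) = - \frac{15 \sqrt{3}}{8}$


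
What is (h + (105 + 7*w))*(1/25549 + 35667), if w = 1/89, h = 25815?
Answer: 2102165044539208/2273861 ≈ 9.2449e+8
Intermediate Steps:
w = 1/89 ≈ 0.011236
(h + (105 + 7*w))*(1/25549 + 35667) = (25815 + (105 + 7*(1/89)))*(1/25549 + 35667) = (25815 + (105 + 7/89))*(1/25549 + 35667) = (25815 + 9352/89)*(911256184/25549) = (2306887/89)*(911256184/25549) = 2102165044539208/2273861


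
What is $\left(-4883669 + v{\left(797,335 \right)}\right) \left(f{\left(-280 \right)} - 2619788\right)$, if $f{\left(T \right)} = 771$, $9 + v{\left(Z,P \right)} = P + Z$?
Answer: $12787470977282$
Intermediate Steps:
$v{\left(Z,P \right)} = -9 + P + Z$ ($v{\left(Z,P \right)} = -9 + \left(P + Z\right) = -9 + P + Z$)
$\left(-4883669 + v{\left(797,335 \right)}\right) \left(f{\left(-280 \right)} - 2619788\right) = \left(-4883669 + \left(-9 + 335 + 797\right)\right) \left(771 - 2619788\right) = \left(-4883669 + 1123\right) \left(-2619017\right) = \left(-4882546\right) \left(-2619017\right) = 12787470977282$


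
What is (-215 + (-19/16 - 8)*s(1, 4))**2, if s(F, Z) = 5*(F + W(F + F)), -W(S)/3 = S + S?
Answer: 21576025/256 ≈ 84281.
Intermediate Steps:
W(S) = -6*S (W(S) = -3*(S + S) = -6*S)
s(F, Z) = -55*F (s(F, Z) = 5*(F - 6*(F + F)) = 5*(F - 12*F) = 5*(-11*F) = -55*F)
(-215 + (-19/16 - 8)*s(1, 4))**2 = (-215 + (-19/16 - 8)*(-55*1))**2 = (-215 + (-19*1/16 - 8)*(-55))**2 = (-215 + (-19/16 - 8)*(-55))**2 = (-215 - 147/16*(-55))**2 = (-215 + 8085/16)**2 = (4645/16)**2 = 21576025/256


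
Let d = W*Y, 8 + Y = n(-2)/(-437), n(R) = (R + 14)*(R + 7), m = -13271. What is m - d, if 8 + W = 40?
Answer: -5685635/437 ≈ -13011.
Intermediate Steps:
W = 32 (W = -8 + 40 = 32)
n(R) = (7 + R)*(14 + R) (n(R) = (14 + R)*(7 + R) = (7 + R)*(14 + R))
Y = -3556/437 (Y = -8 + (98 + (-2)² + 21*(-2))/(-437) = -8 + (98 + 4 - 42)*(-1/437) = -8 + 60*(-1/437) = -8 - 60/437 = -3556/437 ≈ -8.1373)
d = -113792/437 (d = 32*(-3556/437) = -113792/437 ≈ -260.39)
m - d = -13271 - 1*(-113792/437) = -13271 + 113792/437 = -5685635/437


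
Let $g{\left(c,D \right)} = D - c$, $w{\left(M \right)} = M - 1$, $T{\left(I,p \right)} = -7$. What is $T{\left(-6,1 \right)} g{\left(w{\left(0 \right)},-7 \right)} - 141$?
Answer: $-99$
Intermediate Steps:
$w{\left(M \right)} = -1 + M$
$T{\left(-6,1 \right)} g{\left(w{\left(0 \right)},-7 \right)} - 141 = - 7 \left(-7 - \left(-1 + 0\right)\right) - 141 = - 7 \left(-7 - -1\right) - 141 = - 7 \left(-7 + 1\right) - 141 = \left(-7\right) \left(-6\right) - 141 = 42 - 141 = -99$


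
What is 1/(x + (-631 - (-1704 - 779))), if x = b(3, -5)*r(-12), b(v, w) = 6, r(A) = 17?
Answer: 1/1954 ≈ 0.00051177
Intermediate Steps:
x = 102 (x = 6*17 = 102)
1/(x + (-631 - (-1704 - 779))) = 1/(102 + (-631 - (-1704 - 779))) = 1/(102 + (-631 - 1*(-2483))) = 1/(102 + (-631 + 2483)) = 1/(102 + 1852) = 1/1954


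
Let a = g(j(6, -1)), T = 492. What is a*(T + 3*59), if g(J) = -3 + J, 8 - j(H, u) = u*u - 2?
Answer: 4014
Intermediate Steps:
j(H, u) = 10 - u² (j(H, u) = 8 - (u*u - 2) = 8 - (u² - 2) = 8 - (-2 + u²) = 8 + (2 - u²) = 10 - u²)
a = 6 (a = -3 + (10 - 1*(-1)²) = -3 + (10 - 1*1) = -3 + (10 - 1) = -3 + 9 = 6)
a*(T + 3*59) = 6*(492 + 3*59) = 6*(492 + 177) = 6*669 = 4014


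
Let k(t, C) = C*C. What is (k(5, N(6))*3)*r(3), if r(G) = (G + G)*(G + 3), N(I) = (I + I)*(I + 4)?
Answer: 1555200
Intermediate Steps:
N(I) = 2*I*(4 + I) (N(I) = (2*I)*(4 + I) = 2*I*(4 + I))
k(t, C) = C²
r(G) = 2*G*(3 + G) (r(G) = (2*G)*(3 + G) = 2*G*(3 + G))
(k(5, N(6))*3)*r(3) = ((2*6*(4 + 6))²*3)*(2*3*(3 + 3)) = ((2*6*10)²*3)*(2*3*6) = (120²*3)*36 = (14400*3)*36 = 43200*36 = 1555200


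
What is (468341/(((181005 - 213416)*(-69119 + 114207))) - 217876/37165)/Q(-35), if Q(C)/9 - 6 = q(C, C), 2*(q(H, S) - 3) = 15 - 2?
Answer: -318409881468433/7576379966071440 ≈ -0.042027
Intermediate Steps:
q(H, S) = 19/2 (q(H, S) = 3 + (15 - 2)/2 = 3 + (½)*13 = 3 + 13/2 = 19/2)
Q(C) = 279/2 (Q(C) = 54 + 9*(19/2) = 54 + 171/2 = 279/2)
(468341/(((181005 - 213416)*(-69119 + 114207))) - 217876/37165)/Q(-35) = (468341/(((181005 - 213416)*(-69119 + 114207))) - 217876/37165)/(279/2) = (468341/((-32411*45088)) - 217876*1/37165)*(2/279) = (468341/(-1461347168) - 217876/37165)*(2/279) = (468341*(-1/1461347168) - 217876/37165)*(2/279) = (-468341/1461347168 - 217876/37165)*(2/279) = -318409881468433/54310967498720*2/279 = -318409881468433/7576379966071440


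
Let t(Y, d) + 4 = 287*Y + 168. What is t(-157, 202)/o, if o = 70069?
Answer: -1095/1709 ≈ -0.64073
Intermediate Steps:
t(Y, d) = 164 + 287*Y (t(Y, d) = -4 + (287*Y + 168) = -4 + (168 + 287*Y) = 164 + 287*Y)
t(-157, 202)/o = (164 + 287*(-157))/70069 = (164 - 45059)*(1/70069) = -44895*1/70069 = -1095/1709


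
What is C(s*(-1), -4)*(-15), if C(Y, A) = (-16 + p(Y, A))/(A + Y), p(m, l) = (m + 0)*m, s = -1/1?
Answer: -75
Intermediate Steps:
s = -1 (s = -1*1 = -1)
p(m, l) = m² (p(m, l) = m*m = m²)
C(Y, A) = (-16 + Y²)/(A + Y)
C(s*(-1), -4)*(-15) = ((-16 + (-1*(-1))²)/(-4 - 1*(-1)))*(-15) = ((-16 + 1²)/(-4 + 1))*(-15) = ((-16 + 1)/(-3))*(-15) = -⅓*(-15)*(-15) = 5*(-15) = -75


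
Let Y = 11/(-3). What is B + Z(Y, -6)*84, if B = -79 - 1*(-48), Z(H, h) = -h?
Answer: 473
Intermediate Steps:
Y = -11/3 (Y = 11*(-⅓) = -11/3 ≈ -3.6667)
B = -31 (B = -79 + 48 = -31)
B + Z(Y, -6)*84 = -31 - 1*(-6)*84 = -31 + 6*84 = -31 + 504 = 473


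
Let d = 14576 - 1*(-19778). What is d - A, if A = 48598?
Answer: -14244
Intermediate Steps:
d = 34354 (d = 14576 + 19778 = 34354)
d - A = 34354 - 1*48598 = 34354 - 48598 = -14244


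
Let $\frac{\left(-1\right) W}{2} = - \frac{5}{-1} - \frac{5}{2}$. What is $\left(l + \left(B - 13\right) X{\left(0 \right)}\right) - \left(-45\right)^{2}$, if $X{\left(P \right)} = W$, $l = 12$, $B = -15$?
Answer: $-1873$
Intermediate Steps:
$W = -5$ ($W = - 2 \left(- \frac{5}{-1} - \frac{5}{2}\right) = - 2 \left(\left(-5\right) \left(-1\right) - \frac{5}{2}\right) = - 2 \left(5 - \frac{5}{2}\right) = \left(-2\right) \frac{5}{2} = -5$)
$X{\left(P \right)} = -5$
$\left(l + \left(B - 13\right) X{\left(0 \right)}\right) - \left(-45\right)^{2} = \left(12 + \left(-15 - 13\right) \left(-5\right)\right) - \left(-45\right)^{2} = \left(12 - -140\right) - 2025 = \left(12 + 140\right) - 2025 = 152 - 2025 = -1873$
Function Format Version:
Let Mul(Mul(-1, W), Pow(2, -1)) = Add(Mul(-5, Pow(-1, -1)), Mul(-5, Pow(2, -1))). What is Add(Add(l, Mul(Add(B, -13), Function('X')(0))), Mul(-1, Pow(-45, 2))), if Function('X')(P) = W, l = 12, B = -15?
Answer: -1873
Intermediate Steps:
W = -5 (W = Mul(-2, Add(Mul(-5, Pow(-1, -1)), Mul(-5, Pow(2, -1)))) = Mul(-2, Add(Mul(-5, -1), Mul(-5, Rational(1, 2)))) = Mul(-2, Add(5, Rational(-5, 2))) = Mul(-2, Rational(5, 2)) = -5)
Function('X')(P) = -5
Add(Add(l, Mul(Add(B, -13), Function('X')(0))), Mul(-1, Pow(-45, 2))) = Add(Add(12, Mul(Add(-15, -13), -5)), Mul(-1, Pow(-45, 2))) = Add(Add(12, Mul(-28, -5)), Mul(-1, 2025)) = Add(Add(12, 140), -2025) = Add(152, -2025) = -1873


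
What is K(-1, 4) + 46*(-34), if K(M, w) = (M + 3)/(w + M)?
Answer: -4690/3 ≈ -1563.3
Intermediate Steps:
K(M, w) = (3 + M)/(M + w)
K(-1, 4) + 46*(-34) = (3 - 1)/(-1 + 4) + 46*(-34) = 2/3 - 1564 = (⅓)*2 - 1564 = ⅔ - 1564 = -4690/3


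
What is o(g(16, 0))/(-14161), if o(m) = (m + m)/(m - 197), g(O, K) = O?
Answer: 32/2563141 ≈ 1.2485e-5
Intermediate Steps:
o(m) = 2*m/(-197 + m) (o(m) = (2*m)/(-197 + m) = 2*m/(-197 + m))
o(g(16, 0))/(-14161) = (2*16/(-197 + 16))/(-14161) = (2*16/(-181))*(-1/14161) = (2*16*(-1/181))*(-1/14161) = -32/181*(-1/14161) = 32/2563141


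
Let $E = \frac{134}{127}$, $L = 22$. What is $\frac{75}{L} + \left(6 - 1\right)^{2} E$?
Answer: $\frac{83225}{2794} \approx 29.787$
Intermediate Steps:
$E = \frac{134}{127}$ ($E = 134 \cdot \frac{1}{127} = \frac{134}{127} \approx 1.0551$)
$\frac{75}{L} + \left(6 - 1\right)^{2} E = \frac{75}{22} + \left(6 - 1\right)^{2} \cdot \frac{134}{127} = 75 \cdot \frac{1}{22} + 5^{2} \cdot \frac{134}{127} = \frac{75}{22} + 25 \cdot \frac{134}{127} = \frac{75}{22} + \frac{3350}{127} = \frac{83225}{2794}$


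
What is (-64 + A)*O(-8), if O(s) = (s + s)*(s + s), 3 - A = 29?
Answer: -23040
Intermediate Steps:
A = -26 (A = 3 - 1*29 = 3 - 29 = -26)
O(s) = 4*s**2 (O(s) = (2*s)*(2*s) = 4*s**2)
(-64 + A)*O(-8) = (-64 - 26)*(4*(-8)**2) = -360*64 = -90*256 = -23040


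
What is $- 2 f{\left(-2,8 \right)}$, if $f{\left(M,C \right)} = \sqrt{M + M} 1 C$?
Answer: $- 32 i \approx - 32.0 i$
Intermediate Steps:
$f{\left(M,C \right)} = C \sqrt{2} \sqrt{M}$ ($f{\left(M,C \right)} = \sqrt{2 M} 1 C = \sqrt{2} \sqrt{M} 1 C = \sqrt{2} \sqrt{M} C = C \sqrt{2} \sqrt{M}$)
$- 2 f{\left(-2,8 \right)} = - 2 \cdot 8 \sqrt{2} \sqrt{-2} = - 2 \cdot 8 \sqrt{2} i \sqrt{2} = - 2 \cdot 16 i = - 32 i$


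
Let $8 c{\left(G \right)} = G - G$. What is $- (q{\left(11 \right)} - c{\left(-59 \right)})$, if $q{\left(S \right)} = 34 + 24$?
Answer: $-58$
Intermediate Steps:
$q{\left(S \right)} = 58$
$c{\left(G \right)} = 0$ ($c{\left(G \right)} = \frac{G - G}{8} = \frac{1}{8} \cdot 0 = 0$)
$- (q{\left(11 \right)} - c{\left(-59 \right)}) = - (58 - 0) = - (58 + 0) = \left(-1\right) 58 = -58$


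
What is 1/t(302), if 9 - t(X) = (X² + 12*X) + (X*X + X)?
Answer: -1/186325 ≈ -5.3670e-6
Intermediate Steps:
t(X) = 9 - 13*X - 2*X² (t(X) = 9 - ((X² + 12*X) + (X*X + X)) = 9 - ((X² + 12*X) + (X² + X)) = 9 - ((X² + 12*X) + (X + X²)) = 9 - (2*X² + 13*X) = 9 + (-13*X - 2*X²) = 9 - 13*X - 2*X²)
1/t(302) = 1/(9 - 13*302 - 2*302²) = 1/(9 - 3926 - 2*91204) = 1/(9 - 3926 - 182408) = 1/(-186325) = -1/186325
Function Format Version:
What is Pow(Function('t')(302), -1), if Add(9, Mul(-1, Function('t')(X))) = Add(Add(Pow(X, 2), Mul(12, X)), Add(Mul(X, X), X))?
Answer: Rational(-1, 186325) ≈ -5.3670e-6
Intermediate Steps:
Function('t')(X) = Add(9, Mul(-13, X), Mul(-2, Pow(X, 2))) (Function('t')(X) = Add(9, Mul(-1, Add(Add(Pow(X, 2), Mul(12, X)), Add(Mul(X, X), X)))) = Add(9, Mul(-1, Add(Add(Pow(X, 2), Mul(12, X)), Add(Pow(X, 2), X)))) = Add(9, Mul(-1, Add(Add(Pow(X, 2), Mul(12, X)), Add(X, Pow(X, 2))))) = Add(9, Mul(-1, Add(Mul(2, Pow(X, 2)), Mul(13, X)))) = Add(9, Add(Mul(-13, X), Mul(-2, Pow(X, 2)))) = Add(9, Mul(-13, X), Mul(-2, Pow(X, 2))))
Pow(Function('t')(302), -1) = Pow(Add(9, Mul(-13, 302), Mul(-2, Pow(302, 2))), -1) = Pow(Add(9, -3926, Mul(-2, 91204)), -1) = Pow(Add(9, -3926, -182408), -1) = Pow(-186325, -1) = Rational(-1, 186325)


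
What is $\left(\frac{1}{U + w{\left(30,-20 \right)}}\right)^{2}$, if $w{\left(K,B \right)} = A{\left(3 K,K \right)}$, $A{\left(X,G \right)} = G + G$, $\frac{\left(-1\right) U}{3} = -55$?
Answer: $\frac{1}{50625} \approx 1.9753 \cdot 10^{-5}$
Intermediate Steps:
$U = 165$ ($U = \left(-3\right) \left(-55\right) = 165$)
$A{\left(X,G \right)} = 2 G$
$w{\left(K,B \right)} = 2 K$
$\left(\frac{1}{U + w{\left(30,-20 \right)}}\right)^{2} = \left(\frac{1}{165 + 2 \cdot 30}\right)^{2} = \left(\frac{1}{165 + 60}\right)^{2} = \left(\frac{1}{225}\right)^{2} = \frac{1}{50625}$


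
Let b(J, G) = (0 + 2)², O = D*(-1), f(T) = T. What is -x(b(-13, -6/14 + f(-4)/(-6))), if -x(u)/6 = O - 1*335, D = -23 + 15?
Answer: -1962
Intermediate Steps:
D = -8
O = 8 (O = -8*(-1) = 8)
b(J, G) = 4 (b(J, G) = 2² = 4)
x(u) = 1962 (x(u) = -6*(8 - 1*335) = -6*(8 - 335) = -6*(-327) = 1962)
-x(b(-13, -6/14 + f(-4)/(-6))) = -1*1962 = -1962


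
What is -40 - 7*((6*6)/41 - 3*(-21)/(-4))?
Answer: 10513/164 ≈ 64.104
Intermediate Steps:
-40 - 7*((6*6)/41 - 3*(-21)/(-4)) = -40 - 7*(36*(1/41) + 63*(-1/4)) = -40 - 7*(36/41 - 63/4) = -40 - 7*(-2439/164) = -40 + 17073/164 = 10513/164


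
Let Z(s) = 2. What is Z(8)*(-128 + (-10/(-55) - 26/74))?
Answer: -104330/407 ≈ -256.34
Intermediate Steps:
Z(8)*(-128 + (-10/(-55) - 26/74)) = 2*(-128 + (-10/(-55) - 26/74)) = 2*(-128 + (-10*(-1/55) - 26*1/74)) = 2*(-128 + (2/11 - 13/37)) = 2*(-128 - 69/407) = 2*(-52165/407) = -104330/407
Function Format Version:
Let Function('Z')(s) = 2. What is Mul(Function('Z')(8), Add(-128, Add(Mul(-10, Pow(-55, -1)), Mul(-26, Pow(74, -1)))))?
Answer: Rational(-104330, 407) ≈ -256.34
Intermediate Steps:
Mul(Function('Z')(8), Add(-128, Add(Mul(-10, Pow(-55, -1)), Mul(-26, Pow(74, -1))))) = Mul(2, Add(-128, Add(Mul(-10, Pow(-55, -1)), Mul(-26, Pow(74, -1))))) = Mul(2, Add(-128, Add(Mul(-10, Rational(-1, 55)), Mul(-26, Rational(1, 74))))) = Mul(2, Add(-128, Add(Rational(2, 11), Rational(-13, 37)))) = Mul(2, Add(-128, Rational(-69, 407))) = Mul(2, Rational(-52165, 407)) = Rational(-104330, 407)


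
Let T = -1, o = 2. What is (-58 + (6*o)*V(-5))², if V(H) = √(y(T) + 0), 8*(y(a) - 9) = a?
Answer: 4642 - 348*√142 ≈ 495.10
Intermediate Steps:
y(a) = 9 + a/8
V(H) = √142/4 (V(H) = √((9 + (⅛)*(-1)) + 0) = √((9 - ⅛) + 0) = √(71/8 + 0) = √(71/8) = √142/4)
(-58 + (6*o)*V(-5))² = (-58 + (6*2)*(√142/4))² = (-58 + 12*(√142/4))² = (-58 + 3*√142)²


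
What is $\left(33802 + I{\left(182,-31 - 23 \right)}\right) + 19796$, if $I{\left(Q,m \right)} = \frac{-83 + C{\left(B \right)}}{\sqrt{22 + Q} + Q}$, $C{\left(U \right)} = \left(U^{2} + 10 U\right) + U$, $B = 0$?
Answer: $\frac{882215527}{16460} + \frac{83 \sqrt{51}}{16460} \approx 53598.0$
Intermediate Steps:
$C{\left(U \right)} = U^{2} + 11 U$
$I{\left(Q,m \right)} = - \frac{83}{Q + \sqrt{22 + Q}}$ ($I{\left(Q,m \right)} = \frac{-83 + 0 \left(11 + 0\right)}{\sqrt{22 + Q} + Q} = \frac{-83 + 0 \cdot 11}{Q + \sqrt{22 + Q}} = \frac{-83 + 0}{Q + \sqrt{22 + Q}} = - \frac{83}{Q + \sqrt{22 + Q}}$)
$\left(33802 + I{\left(182,-31 - 23 \right)}\right) + 19796 = \left(33802 - \frac{83}{182 + \sqrt{22 + 182}}\right) + 19796 = \left(33802 - \frac{83}{182 + \sqrt{204}}\right) + 19796 = \left(33802 - \frac{83}{182 + 2 \sqrt{51}}\right) + 19796 = 53598 - \frac{83}{182 + 2 \sqrt{51}}$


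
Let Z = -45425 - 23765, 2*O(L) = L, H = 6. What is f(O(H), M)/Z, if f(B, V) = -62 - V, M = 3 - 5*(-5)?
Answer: 9/6919 ≈ 0.0013008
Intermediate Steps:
O(L) = L/2
Z = -69190
M = 28 (M = 3 + 25 = 28)
f(O(H), M)/Z = (-62 - 1*28)/(-69190) = (-62 - 28)*(-1/69190) = -90*(-1/69190) = 9/6919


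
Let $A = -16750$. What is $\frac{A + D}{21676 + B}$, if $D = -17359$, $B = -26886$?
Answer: $\frac{34109}{5210} \approx 6.5468$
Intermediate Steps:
$\frac{A + D}{21676 + B} = \frac{-16750 - 17359}{21676 - 26886} = - \frac{34109}{-5210} = \left(-34109\right) \left(- \frac{1}{5210}\right) = \frac{34109}{5210}$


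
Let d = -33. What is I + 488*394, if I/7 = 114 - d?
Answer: 193301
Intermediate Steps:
I = 1029 (I = 7*(114 - 1*(-33)) = 7*(114 + 33) = 7*147 = 1029)
I + 488*394 = 1029 + 488*394 = 1029 + 192272 = 193301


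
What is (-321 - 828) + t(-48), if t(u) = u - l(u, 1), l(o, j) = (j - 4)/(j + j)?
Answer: -2391/2 ≈ -1195.5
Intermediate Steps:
l(o, j) = (-4 + j)/(2*j) (l(o, j) = (-4 + j)/((2*j)) = (-4 + j)*(1/(2*j)) = (-4 + j)/(2*j))
t(u) = 3/2 + u (t(u) = u - (-4 + 1)/(2*1) = u - (-3)/2 = u - 1*(-3/2) = u + 3/2 = 3/2 + u)
(-321 - 828) + t(-48) = (-321 - 828) + (3/2 - 48) = -1149 - 93/2 = -2391/2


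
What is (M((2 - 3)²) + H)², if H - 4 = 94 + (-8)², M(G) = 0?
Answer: 26244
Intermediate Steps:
H = 162 (H = 4 + (94 + (-8)²) = 4 + (94 + 64) = 4 + 158 = 162)
(M((2 - 3)²) + H)² = (0 + 162)² = 162² = 26244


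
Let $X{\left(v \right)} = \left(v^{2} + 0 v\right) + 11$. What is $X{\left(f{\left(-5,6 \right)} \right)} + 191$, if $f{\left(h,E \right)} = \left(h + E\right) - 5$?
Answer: $218$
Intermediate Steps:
$f{\left(h,E \right)} = -5 + E + h$ ($f{\left(h,E \right)} = \left(E + h\right) - 5 = -5 + E + h$)
$X{\left(v \right)} = 11 + v^{2}$ ($X{\left(v \right)} = \left(v^{2} + 0\right) + 11 = v^{2} + 11 = 11 + v^{2}$)
$X{\left(f{\left(-5,6 \right)} \right)} + 191 = \left(11 + \left(-5 + 6 - 5\right)^{2}\right) + 191 = \left(11 + \left(-4\right)^{2}\right) + 191 = \left(11 + 16\right) + 191 = 27 + 191 = 218$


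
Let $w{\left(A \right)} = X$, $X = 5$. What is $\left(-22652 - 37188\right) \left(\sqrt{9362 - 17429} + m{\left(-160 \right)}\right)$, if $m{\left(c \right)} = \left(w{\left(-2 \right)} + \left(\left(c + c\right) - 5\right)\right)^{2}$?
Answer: $-6127616000 - 59840 i \sqrt{8067} \approx -6.1276 \cdot 10^{9} - 5.3746 \cdot 10^{6} i$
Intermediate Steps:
$w{\left(A \right)} = 5$
$m{\left(c \right)} = 4 c^{2}$ ($m{\left(c \right)} = \left(5 + \left(\left(c + c\right) - 5\right)\right)^{2} = \left(5 + \left(2 c - 5\right)\right)^{2} = \left(5 + \left(-5 + 2 c\right)\right)^{2} = \left(2 c\right)^{2} = 4 c^{2}$)
$\left(-22652 - 37188\right) \left(\sqrt{9362 - 17429} + m{\left(-160 \right)}\right) = \left(-22652 - 37188\right) \left(\sqrt{9362 - 17429} + 4 \left(-160\right)^{2}\right) = - 59840 \left(\sqrt{-8067} + 4 \cdot 25600\right) = - 59840 \left(i \sqrt{8067} + 102400\right) = - 59840 \left(102400 + i \sqrt{8067}\right) = -6127616000 - 59840 i \sqrt{8067}$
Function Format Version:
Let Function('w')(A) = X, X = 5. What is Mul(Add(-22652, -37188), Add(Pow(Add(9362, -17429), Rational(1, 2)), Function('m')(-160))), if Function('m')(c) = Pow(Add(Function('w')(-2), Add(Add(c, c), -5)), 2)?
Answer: Add(-6127616000, Mul(-59840, I, Pow(8067, Rational(1, 2)))) ≈ Add(-6.1276e+9, Mul(-5.3746e+6, I))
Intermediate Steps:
Function('w')(A) = 5
Function('m')(c) = Mul(4, Pow(c, 2)) (Function('m')(c) = Pow(Add(5, Add(Add(c, c), -5)), 2) = Pow(Add(5, Add(Mul(2, c), -5)), 2) = Pow(Add(5, Add(-5, Mul(2, c))), 2) = Pow(Mul(2, c), 2) = Mul(4, Pow(c, 2)))
Mul(Add(-22652, -37188), Add(Pow(Add(9362, -17429), Rational(1, 2)), Function('m')(-160))) = Mul(Add(-22652, -37188), Add(Pow(Add(9362, -17429), Rational(1, 2)), Mul(4, Pow(-160, 2)))) = Mul(-59840, Add(Pow(-8067, Rational(1, 2)), Mul(4, 25600))) = Mul(-59840, Add(Mul(I, Pow(8067, Rational(1, 2))), 102400)) = Mul(-59840, Add(102400, Mul(I, Pow(8067, Rational(1, 2))))) = Add(-6127616000, Mul(-59840, I, Pow(8067, Rational(1, 2))))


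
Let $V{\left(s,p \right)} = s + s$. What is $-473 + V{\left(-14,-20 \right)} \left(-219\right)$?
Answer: $5659$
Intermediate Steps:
$V{\left(s,p \right)} = 2 s$
$-473 + V{\left(-14,-20 \right)} \left(-219\right) = -473 + 2 \left(-14\right) \left(-219\right) = -473 - -6132 = -473 + 6132 = 5659$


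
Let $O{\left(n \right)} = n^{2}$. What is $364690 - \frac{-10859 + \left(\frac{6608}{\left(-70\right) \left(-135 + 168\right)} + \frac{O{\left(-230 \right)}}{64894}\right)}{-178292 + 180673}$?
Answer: $\frac{4648867576348229}{12747290655} \approx 3.6469 \cdot 10^{5}$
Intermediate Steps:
$364690 - \frac{-10859 + \left(\frac{6608}{\left(-70\right) \left(-135 + 168\right)} + \frac{O{\left(-230 \right)}}{64894}\right)}{-178292 + 180673} = 364690 - \frac{-10859 + \left(\frac{6608}{\left(-70\right) \left(-135 + 168\right)} + \frac{\left(-230\right)^{2}}{64894}\right)}{-178292 + 180673} = 364690 - \frac{-10859 + \left(\frac{6608}{\left(-70\right) 33} + 52900 \cdot \frac{1}{64894}\right)}{2381} = 364690 - \left(-10859 + \left(\frac{6608}{-2310} + \frac{26450}{32447}\right)\right) \frac{1}{2381} = 364690 - \left(-10859 + \left(6608 \left(- \frac{1}{2310}\right) + \frac{26450}{32447}\right)\right) \frac{1}{2381} = 364690 - \left(-10859 + \left(- \frac{472}{165} + \frac{26450}{32447}\right)\right) \frac{1}{2381} = 364690 - \left(-10859 - \frac{10950734}{5353755}\right) \frac{1}{2381} = 364690 - \left(- \frac{58147376279}{5353755}\right) \frac{1}{2381} = 364690 - - \frac{58147376279}{12747290655} = 364690 + \frac{58147376279}{12747290655} = \frac{4648867576348229}{12747290655}$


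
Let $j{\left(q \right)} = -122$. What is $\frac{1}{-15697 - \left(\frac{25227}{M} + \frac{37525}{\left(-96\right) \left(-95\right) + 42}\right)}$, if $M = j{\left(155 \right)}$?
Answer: $- \frac{279441}{4329747446} \approx -6.454 \cdot 10^{-5}$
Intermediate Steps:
$M = -122$
$\frac{1}{-15697 - \left(\frac{25227}{M} + \frac{37525}{\left(-96\right) \left(-95\right) + 42}\right)} = \frac{1}{-15697 - \left(- \frac{25227}{122} + \frac{37525}{\left(-96\right) \left(-95\right) + 42}\right)} = \frac{1}{-15697 - \left(- \frac{25227}{122} + \frac{37525}{9120 + 42}\right)} = \frac{1}{-15697 + \left(- \frac{37525}{9162} + \frac{25227}{122}\right)} = \frac{1}{-15697 + \frac{56637931}{279441}} = \frac{1}{- \frac{4329747446}{279441}} = - \frac{279441}{4329747446}$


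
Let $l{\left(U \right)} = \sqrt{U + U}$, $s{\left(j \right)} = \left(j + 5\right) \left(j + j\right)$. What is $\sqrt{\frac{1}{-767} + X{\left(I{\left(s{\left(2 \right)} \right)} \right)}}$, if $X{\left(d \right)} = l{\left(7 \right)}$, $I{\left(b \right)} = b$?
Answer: $\frac{\sqrt{-767 + 588289 \sqrt{14}}}{767} \approx 1.934$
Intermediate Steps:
$s{\left(j \right)} = 2 j \left(5 + j\right)$ ($s{\left(j \right)} = \left(5 + j\right) 2 j = 2 j \left(5 + j\right)$)
$l{\left(U \right)} = \sqrt{2} \sqrt{U}$ ($l{\left(U \right)} = \sqrt{2 U} = \sqrt{2} \sqrt{U}$)
$X{\left(d \right)} = \sqrt{14}$ ($X{\left(d \right)} = \sqrt{2} \sqrt{7} = \sqrt{14}$)
$\sqrt{\frac{1}{-767} + X{\left(I{\left(s{\left(2 \right)} \right)} \right)}} = \sqrt{\frac{1}{-767} + \sqrt{14}} = \sqrt{- \frac{1}{767} + \sqrt{14}}$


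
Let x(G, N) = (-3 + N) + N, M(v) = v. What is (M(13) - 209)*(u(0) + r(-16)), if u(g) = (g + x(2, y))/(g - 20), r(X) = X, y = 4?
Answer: 3185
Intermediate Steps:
x(G, N) = -3 + 2*N
u(g) = (5 + g)/(-20 + g) (u(g) = (g + (-3 + 2*4))/(g - 20) = (g + (-3 + 8))/(-20 + g) = (g + 5)/(-20 + g) = (5 + g)/(-20 + g))
(M(13) - 209)*(u(0) + r(-16)) = (13 - 209)*((5 + 0)/(-20 + 0) - 16) = -196*(5/(-20) - 16) = -196*(-1/20*5 - 16) = -196*(-1/4 - 16) = -196*(-65/4) = 3185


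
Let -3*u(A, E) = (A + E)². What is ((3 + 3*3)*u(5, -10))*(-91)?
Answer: 9100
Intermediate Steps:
u(A, E) = -(A + E)²/3
((3 + 3*3)*u(5, -10))*(-91) = ((3 + 3*3)*(-(5 - 10)²/3))*(-91) = ((3 + 9)*(-⅓*(-5)²))*(-91) = (12*(-⅓*25))*(-91) = (12*(-25/3))*(-91) = -100*(-91) = 9100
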